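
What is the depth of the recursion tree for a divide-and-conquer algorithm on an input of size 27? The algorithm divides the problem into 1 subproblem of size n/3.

For divide and conquer with division factor 3:

Problem sizes at each level:
Level 0: 27
Level 1: 9
Level 2: 3
Level 3: 1

The root is level 0 and the size-1 base case is level 3 (the tree spans levels 0 through 3, i.e. 4 levels counting the root), so the depth is the number of divisions: log_3(27) = 3

The recursion tree depth is log_3(27) = 3. At each level, the problem size is divided by 3, so it takes 3 divisions to reduce to a base case of size 1. The algorithm makes 1 recursive call at each level.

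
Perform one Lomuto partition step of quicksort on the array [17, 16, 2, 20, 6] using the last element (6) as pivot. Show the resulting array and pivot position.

Lomuto partition with pivot = 6:

Initial array: [17, 16, 2, 20, 6]

arr[0]=17 > 6: no swap
arr[1]=16 > 6: no swap
arr[2]=2 <= 6: swap with position 0, array becomes [2, 16, 17, 20, 6]
arr[3]=20 > 6: no swap

Place pivot at position 1: [2, 6, 17, 20, 16]
Pivot position: 1

After partitioning with pivot 6, the array becomes [2, 6, 17, 20, 16]. The pivot is placed at index 1. All elements to the left of the pivot are <= 6, and all elements to the right are > 6.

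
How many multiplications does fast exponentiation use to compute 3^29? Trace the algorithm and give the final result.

Computing 3^29 by squaring (build up from 3^1; each line after the first costs one multiplication):

3^1 = 3
3^2 = (3^1)^2 = 3^2 = 9
3^3 = 3 * 3^2 = 3 * 9 = 27
3^6 = (3^3)^2 = 27^2 = 729
3^7 = 3 * 3^6 = 3 * 729 = 2187
3^14 = (3^7)^2 = 2187^2 = 4782969
3^28 = (3^14)^2 = 4782969^2 = 22876792454961
3^29 = 3 * 3^28 = 3 * 22876792454961 = 68630377364883

Result: 68630377364883
Multiplications needed: 7 (7 lines after 3^1)

3^29 = 68630377364883. Using exponentiation by squaring, this requires 7 multiplications. The key idea: if the exponent is even, square the half-power; if odd, multiply by the base once.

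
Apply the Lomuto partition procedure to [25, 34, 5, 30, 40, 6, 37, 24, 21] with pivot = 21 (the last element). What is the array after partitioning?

Lomuto partition with pivot = 21:

Initial array: [25, 34, 5, 30, 40, 6, 37, 24, 21]

arr[0]=25 > 21: no swap
arr[1]=34 > 21: no swap
arr[2]=5 <= 21: swap with position 0, array becomes [5, 34, 25, 30, 40, 6, 37, 24, 21]
arr[3]=30 > 21: no swap
arr[4]=40 > 21: no swap
arr[5]=6 <= 21: swap with position 1, array becomes [5, 6, 25, 30, 40, 34, 37, 24, 21]
arr[6]=37 > 21: no swap
arr[7]=24 > 21: no swap

Place pivot at position 2: [5, 6, 21, 30, 40, 34, 37, 24, 25]
Pivot position: 2

After partitioning with pivot 21, the array becomes [5, 6, 21, 30, 40, 34, 37, 24, 25]. The pivot is placed at index 2. All elements to the left of the pivot are <= 21, and all elements to the right are > 21.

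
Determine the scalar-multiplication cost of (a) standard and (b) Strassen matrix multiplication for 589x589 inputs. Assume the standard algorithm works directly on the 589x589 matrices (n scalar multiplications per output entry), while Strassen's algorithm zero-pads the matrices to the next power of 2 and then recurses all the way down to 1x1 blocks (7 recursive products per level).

Matrix multiplication for 589x589 matrices:

Strassen's algorithm requires power-of-2 dimensions. Pad 589x589 to 1024x1024 (next power of 2).

Standard algorithm: 589^3 = 204336469 multiplications
Strassen's algorithm: 7^(log2(1024)) = 7^10 = 282475249 multiplications
Difference: 204336469 - 282475249 = -78138780 (Strassen uses MORE here due to padding overhead — for small or just-over-power-of-2 n, padding can outweigh the per-level savings)

Standard: 204336469 multiplications (589^3). Strassen: 282475249 multiplications (7^10, after padding to 1024x1024). Strassen reduces 8 recursive multiplications to 7 at each level.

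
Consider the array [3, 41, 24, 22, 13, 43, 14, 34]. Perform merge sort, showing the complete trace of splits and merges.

Merge sort trace:

Split: [3, 41, 24, 22, 13, 43, 14, 34] -> [3, 41, 24, 22] and [13, 43, 14, 34]
  Split: [3, 41, 24, 22] -> [3, 41] and [24, 22]
    Split: [3, 41] -> [3] and [41]
    Merge: [3] + [41] -> [3, 41]
    Split: [24, 22] -> [24] and [22]
    Merge: [24] + [22] -> [22, 24]
  Merge: [3, 41] + [22, 24] -> [3, 22, 24, 41]
  Split: [13, 43, 14, 34] -> [13, 43] and [14, 34]
    Split: [13, 43] -> [13] and [43]
    Merge: [13] + [43] -> [13, 43]
    Split: [14, 34] -> [14] and [34]
    Merge: [14] + [34] -> [14, 34]
  Merge: [13, 43] + [14, 34] -> [13, 14, 34, 43]
Merge: [3, 22, 24, 41] + [13, 14, 34, 43] -> [3, 13, 14, 22, 24, 34, 41, 43]

Final sorted array: [3, 13, 14, 22, 24, 34, 41, 43]

The merge sort proceeds by recursively splitting the array and merging sorted halves.
After all merges, the sorted array is [3, 13, 14, 22, 24, 34, 41, 43].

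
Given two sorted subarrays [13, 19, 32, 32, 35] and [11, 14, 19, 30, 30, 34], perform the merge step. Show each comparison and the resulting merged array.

Merging process:

Compare 13 vs 11: take 11 from right. Merged: [11]
Compare 13 vs 14: take 13 from left. Merged: [11, 13]
Compare 19 vs 14: take 14 from right. Merged: [11, 13, 14]
Compare 19 vs 19: take 19 from left. Merged: [11, 13, 14, 19]
Compare 32 vs 19: take 19 from right. Merged: [11, 13, 14, 19, 19]
Compare 32 vs 30: take 30 from right. Merged: [11, 13, 14, 19, 19, 30]
Compare 32 vs 30: take 30 from right. Merged: [11, 13, 14, 19, 19, 30, 30]
Compare 32 vs 34: take 32 from left. Merged: [11, 13, 14, 19, 19, 30, 30, 32]
Compare 32 vs 34: take 32 from left. Merged: [11, 13, 14, 19, 19, 30, 30, 32, 32]
Compare 35 vs 34: take 34 from right. Merged: [11, 13, 14, 19, 19, 30, 30, 32, 32, 34]
Append remaining from left: [35]. Merged: [11, 13, 14, 19, 19, 30, 30, 32, 32, 34, 35]

Final merged array: [11, 13, 14, 19, 19, 30, 30, 32, 32, 34, 35]
Total comparisons: 10

The merged array is [11, 13, 14, 19, 19, 30, 30, 32, 32, 34, 35], requiring 10 comparisons. The merge step runs in O(n) time where n is the total number of elements.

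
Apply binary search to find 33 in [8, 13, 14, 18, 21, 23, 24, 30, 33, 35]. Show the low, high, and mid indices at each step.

Binary search for 33 in [8, 13, 14, 18, 21, 23, 24, 30, 33, 35]:

lo=0, hi=9, mid=4, arr[mid]=21 -> 21 < 33, search right half
lo=5, hi=9, mid=7, arr[mid]=30 -> 30 < 33, search right half
lo=8, hi=9, mid=8, arr[mid]=33 -> Found target at index 8!

Binary search finds 33 at index 8 after 3 comparisons. The search repeatedly halves the search space by comparing with the middle element.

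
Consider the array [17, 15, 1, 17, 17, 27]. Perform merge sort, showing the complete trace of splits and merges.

Merge sort trace:

Split: [17, 15, 1, 17, 17, 27] -> [17, 15, 1] and [17, 17, 27]
  Split: [17, 15, 1] -> [17] and [15, 1]
    Split: [15, 1] -> [15] and [1]
    Merge: [15] + [1] -> [1, 15]
  Merge: [17] + [1, 15] -> [1, 15, 17]
  Split: [17, 17, 27] -> [17] and [17, 27]
    Split: [17, 27] -> [17] and [27]
    Merge: [17] + [27] -> [17, 27]
  Merge: [17] + [17, 27] -> [17, 17, 27]
Merge: [1, 15, 17] + [17, 17, 27] -> [1, 15, 17, 17, 17, 27]

Final sorted array: [1, 15, 17, 17, 17, 27]

The merge sort proceeds by recursively splitting the array and merging sorted halves.
After all merges, the sorted array is [1, 15, 17, 17, 17, 27].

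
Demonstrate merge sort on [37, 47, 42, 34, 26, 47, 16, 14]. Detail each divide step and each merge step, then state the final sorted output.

Merge sort trace:

Split: [37, 47, 42, 34, 26, 47, 16, 14] -> [37, 47, 42, 34] and [26, 47, 16, 14]
  Split: [37, 47, 42, 34] -> [37, 47] and [42, 34]
    Split: [37, 47] -> [37] and [47]
    Merge: [37] + [47] -> [37, 47]
    Split: [42, 34] -> [42] and [34]
    Merge: [42] + [34] -> [34, 42]
  Merge: [37, 47] + [34, 42] -> [34, 37, 42, 47]
  Split: [26, 47, 16, 14] -> [26, 47] and [16, 14]
    Split: [26, 47] -> [26] and [47]
    Merge: [26] + [47] -> [26, 47]
    Split: [16, 14] -> [16] and [14]
    Merge: [16] + [14] -> [14, 16]
  Merge: [26, 47] + [14, 16] -> [14, 16, 26, 47]
Merge: [34, 37, 42, 47] + [14, 16, 26, 47] -> [14, 16, 26, 34, 37, 42, 47, 47]

Final sorted array: [14, 16, 26, 34, 37, 42, 47, 47]

The merge sort proceeds by recursively splitting the array and merging sorted halves.
After all merges, the sorted array is [14, 16, 26, 34, 37, 42, 47, 47].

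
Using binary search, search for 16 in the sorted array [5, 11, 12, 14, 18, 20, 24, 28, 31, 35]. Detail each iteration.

Binary search for 16 in [5, 11, 12, 14, 18, 20, 24, 28, 31, 35]:

lo=0, hi=9, mid=4, arr[mid]=18 -> 18 > 16, search left half
lo=0, hi=3, mid=1, arr[mid]=11 -> 11 < 16, search right half
lo=2, hi=3, mid=2, arr[mid]=12 -> 12 < 16, search right half
lo=3, hi=3, mid=3, arr[mid]=14 -> 14 < 16, search right half
lo=4 > hi=3, target 16 not found

Binary search determines that 16 is not in the array after 4 comparisons. The search space was exhausted without finding the target.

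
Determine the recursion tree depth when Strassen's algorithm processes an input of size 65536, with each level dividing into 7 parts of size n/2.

For divide and conquer with division factor 2:

Problem sizes at each level:
Level 0: 65536
Level 1: 32768
Level 2: 16384
Level 3: 8192
Level 4: 4096
Level 5: 2048
Level 6: 1024
Level 7: 512
Level 8: 256
Level 9: 128
Level 10: 64
Level 11: 32
Level 12: 16
Level 13: 8
Level 14: 4
Level 15: 2
Level 16: 1

The root is level 0 and the size-1 base case is level 16 (the tree spans levels 0 through 16, i.e. 17 levels counting the root), so the depth is the number of divisions: log_2(65536) = 16

The recursion tree depth is log_2(65536) = 16. At each level, the problem size is divided by 2, so it takes 16 divisions to reduce to a base case of size 1. The algorithm makes 7 recursive calls at each level.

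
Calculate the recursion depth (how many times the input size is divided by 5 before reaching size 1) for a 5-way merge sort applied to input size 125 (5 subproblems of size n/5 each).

For divide and conquer with division factor 5:

Problem sizes at each level:
Level 0: 125
Level 1: 25
Level 2: 5
Level 3: 1

The root is level 0 and the size-1 base case is level 3 (the tree spans levels 0 through 3, i.e. 4 levels counting the root), so the depth is the number of divisions: log_5(125) = 3

The recursion tree depth is log_5(125) = 3. At each level, the problem size is divided by 5, so it takes 3 divisions to reduce to a base case of size 1. The algorithm makes 5 recursive calls at each level.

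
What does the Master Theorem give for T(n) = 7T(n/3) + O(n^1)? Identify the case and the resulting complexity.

Master Theorem for T(n) = 7T(n/3) + O(n^1):

a = 7, b = 3, c = 1
log_b(a) = log_3(7) = 1.7712

Case 1: c = 1 < log_3(7) = 1.7712
T(n) = O(n^(log_3 7))

For T(n) = 7T(n/3) + O(n^1): log_3(7) = 1.7712. This is Case 1 of the Master Theorem (c < log_b(a), work dominated by leaves), giving O(n^(log_3 7)).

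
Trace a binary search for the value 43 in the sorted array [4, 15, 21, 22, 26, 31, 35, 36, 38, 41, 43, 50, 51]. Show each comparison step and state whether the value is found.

Binary search for 43 in [4, 15, 21, 22, 26, 31, 35, 36, 38, 41, 43, 50, 51]:

lo=0, hi=12, mid=6, arr[mid]=35 -> 35 < 43, search right half
lo=7, hi=12, mid=9, arr[mid]=41 -> 41 < 43, search right half
lo=10, hi=12, mid=11, arr[mid]=50 -> 50 > 43, search left half
lo=10, hi=10, mid=10, arr[mid]=43 -> Found target at index 10!

Binary search finds 43 at index 10 after 4 comparisons. The search repeatedly halves the search space by comparing with the middle element.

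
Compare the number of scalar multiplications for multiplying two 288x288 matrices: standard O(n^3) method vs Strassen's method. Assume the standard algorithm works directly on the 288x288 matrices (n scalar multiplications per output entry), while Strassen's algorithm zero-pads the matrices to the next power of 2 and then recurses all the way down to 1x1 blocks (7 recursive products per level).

Matrix multiplication for 288x288 matrices:

Strassen's algorithm requires power-of-2 dimensions. Pad 288x288 to 512x512 (next power of 2).

Standard algorithm: 288^3 = 23887872 multiplications
Strassen's algorithm: 7^(log2(512)) = 7^9 = 40353607 multiplications
Difference: 23887872 - 40353607 = -16465735 (Strassen uses MORE here due to padding overhead — for small or just-over-power-of-2 n, padding can outweigh the per-level savings)

Standard: 23887872 multiplications (288^3). Strassen: 40353607 multiplications (7^9, after padding to 512x512). Strassen reduces 8 recursive multiplications to 7 at each level.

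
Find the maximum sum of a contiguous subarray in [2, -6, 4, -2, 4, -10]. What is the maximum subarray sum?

Using Kadane's algorithm on [2, -6, 4, -2, 4, -10]:

Scanning through the array:
Position 1 (value -6): max_ending_here = -4, max_so_far = 2
Position 2 (value 4): max_ending_here = 4, max_so_far = 4
Position 3 (value -2): max_ending_here = 2, max_so_far = 4
Position 4 (value 4): max_ending_here = 6, max_so_far = 6
Position 5 (value -10): max_ending_here = -4, max_so_far = 6

Maximum subarray: [4, -2, 4]
Maximum sum: 6

The maximum subarray is [4, -2, 4] with sum 6. This subarray runs from index 2 to index 4.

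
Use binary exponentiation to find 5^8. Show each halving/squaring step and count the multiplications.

Computing 5^8 by squaring (build up from 5^1; each line after the first costs one multiplication):

5^1 = 5
5^2 = (5^1)^2 = 5^2 = 25
5^4 = (5^2)^2 = 25^2 = 625
5^8 = (5^4)^2 = 625^2 = 390625

Result: 390625
Multiplications needed: 3 (3 lines after 5^1)

5^8 = 390625. Using exponentiation by squaring, this requires 3 multiplications. The key idea: if the exponent is even, square the half-power; if odd, multiply by the base once.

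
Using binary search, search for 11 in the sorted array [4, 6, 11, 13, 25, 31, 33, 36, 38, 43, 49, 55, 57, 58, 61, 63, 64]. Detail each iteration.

Binary search for 11 in [4, 6, 11, 13, 25, 31, 33, 36, 38, 43, 49, 55, 57, 58, 61, 63, 64]:

lo=0, hi=16, mid=8, arr[mid]=38 -> 38 > 11, search left half
lo=0, hi=7, mid=3, arr[mid]=13 -> 13 > 11, search left half
lo=0, hi=2, mid=1, arr[mid]=6 -> 6 < 11, search right half
lo=2, hi=2, mid=2, arr[mid]=11 -> Found target at index 2!

Binary search finds 11 at index 2 after 4 comparisons. The search repeatedly halves the search space by comparing with the middle element.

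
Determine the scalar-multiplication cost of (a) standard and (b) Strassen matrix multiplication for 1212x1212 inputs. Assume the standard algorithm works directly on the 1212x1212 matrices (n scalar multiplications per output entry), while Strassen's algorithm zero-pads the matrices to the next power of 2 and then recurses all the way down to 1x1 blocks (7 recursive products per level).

Matrix multiplication for 1212x1212 matrices:

Strassen's algorithm requires power-of-2 dimensions. Pad 1212x1212 to 2048x2048 (next power of 2).

Standard algorithm: 1212^3 = 1780360128 multiplications
Strassen's algorithm: 7^(log2(2048)) = 7^11 = 1977326743 multiplications
Difference: 1780360128 - 1977326743 = -196966615 (Strassen uses MORE here due to padding overhead — for small or just-over-power-of-2 n, padding can outweigh the per-level savings)

Standard: 1780360128 multiplications (1212^3). Strassen: 1977326743 multiplications (7^11, after padding to 2048x2048). Strassen reduces 8 recursive multiplications to 7 at each level.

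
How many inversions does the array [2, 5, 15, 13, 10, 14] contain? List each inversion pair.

Finding inversions in [2, 5, 15, 13, 10, 14]:

(2, 3): arr[2]=15 > arr[3]=13
(2, 4): arr[2]=15 > arr[4]=10
(2, 5): arr[2]=15 > arr[5]=14
(3, 4): arr[3]=13 > arr[4]=10

Total inversions: 4

The array has 4 inversion(s): (2,3), (2,4), (2,5), (3,4). Each pair (i,j) satisfies i < j and arr[i] > arr[j].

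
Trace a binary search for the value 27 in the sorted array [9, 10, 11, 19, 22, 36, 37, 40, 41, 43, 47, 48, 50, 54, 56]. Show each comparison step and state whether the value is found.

Binary search for 27 in [9, 10, 11, 19, 22, 36, 37, 40, 41, 43, 47, 48, 50, 54, 56]:

lo=0, hi=14, mid=7, arr[mid]=40 -> 40 > 27, search left half
lo=0, hi=6, mid=3, arr[mid]=19 -> 19 < 27, search right half
lo=4, hi=6, mid=5, arr[mid]=36 -> 36 > 27, search left half
lo=4, hi=4, mid=4, arr[mid]=22 -> 22 < 27, search right half
lo=5 > hi=4, target 27 not found

Binary search determines that 27 is not in the array after 4 comparisons. The search space was exhausted without finding the target.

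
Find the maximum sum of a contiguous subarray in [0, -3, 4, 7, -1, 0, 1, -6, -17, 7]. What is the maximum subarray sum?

Using Kadane's algorithm on [0, -3, 4, 7, -1, 0, 1, -6, -17, 7]:

Scanning through the array:
Position 1 (value -3): max_ending_here = -3, max_so_far = 0
Position 2 (value 4): max_ending_here = 4, max_so_far = 4
Position 3 (value 7): max_ending_here = 11, max_so_far = 11
Position 4 (value -1): max_ending_here = 10, max_so_far = 11
Position 5 (value 0): max_ending_here = 10, max_so_far = 11
Position 6 (value 1): max_ending_here = 11, max_so_far = 11
Position 7 (value -6): max_ending_here = 5, max_so_far = 11
Position 8 (value -17): max_ending_here = -12, max_so_far = 11
Position 9 (value 7): max_ending_here = 7, max_so_far = 11

Maximum subarray: [4, 7]
Maximum sum: 11

The maximum subarray is [4, 7] with sum 11. This subarray runs from index 2 to index 3.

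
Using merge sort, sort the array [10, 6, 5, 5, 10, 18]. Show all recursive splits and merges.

Merge sort trace:

Split: [10, 6, 5, 5, 10, 18] -> [10, 6, 5] and [5, 10, 18]
  Split: [10, 6, 5] -> [10] and [6, 5]
    Split: [6, 5] -> [6] and [5]
    Merge: [6] + [5] -> [5, 6]
  Merge: [10] + [5, 6] -> [5, 6, 10]
  Split: [5, 10, 18] -> [5] and [10, 18]
    Split: [10, 18] -> [10] and [18]
    Merge: [10] + [18] -> [10, 18]
  Merge: [5] + [10, 18] -> [5, 10, 18]
Merge: [5, 6, 10] + [5, 10, 18] -> [5, 5, 6, 10, 10, 18]

Final sorted array: [5, 5, 6, 10, 10, 18]

The merge sort proceeds by recursively splitting the array and merging sorted halves.
After all merges, the sorted array is [5, 5, 6, 10, 10, 18].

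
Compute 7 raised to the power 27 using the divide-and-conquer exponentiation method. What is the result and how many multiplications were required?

Computing 7^27 by squaring (build up from 7^1; each line after the first costs one multiplication):

7^1 = 7
7^2 = (7^1)^2 = 7^2 = 49
7^3 = 7 * 7^2 = 7 * 49 = 343
7^6 = (7^3)^2 = 343^2 = 117649
7^12 = (7^6)^2 = 117649^2 = 13841287201
7^13 = 7 * 7^12 = 7 * 13841287201 = 96889010407
7^26 = (7^13)^2 = 96889010407^2 = 9387480337647754305649
7^27 = 7 * 7^26 = 7 * 9387480337647754305649 = 65712362363534280139543

Result: 65712362363534280139543
Multiplications needed: 7 (7 lines after 7^1)

7^27 = 65712362363534280139543. Using exponentiation by squaring, this requires 7 multiplications. The key idea: if the exponent is even, square the half-power; if odd, multiply by the base once.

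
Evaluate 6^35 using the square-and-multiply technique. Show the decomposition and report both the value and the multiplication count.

Computing 6^35 by squaring (build up from 6^1; each line after the first costs one multiplication):

6^1 = 6
6^2 = (6^1)^2 = 6^2 = 36
6^4 = (6^2)^2 = 36^2 = 1296
6^8 = (6^4)^2 = 1296^2 = 1679616
6^16 = (6^8)^2 = 1679616^2 = 2821109907456
6^17 = 6 * 6^16 = 6 * 2821109907456 = 16926659444736
6^34 = (6^17)^2 = 16926659444736^2 = 286511799958070431838109696
6^35 = 6 * 6^34 = 6 * 286511799958070431838109696 = 1719070799748422591028658176

Result: 1719070799748422591028658176
Multiplications needed: 7 (7 lines after 6^1)

6^35 = 1719070799748422591028658176. Using exponentiation by squaring, this requires 7 multiplications. The key idea: if the exponent is even, square the half-power; if odd, multiply by the base once.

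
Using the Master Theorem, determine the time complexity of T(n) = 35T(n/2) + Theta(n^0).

Master Theorem for T(n) = 35T(n/2) + O(n^0):

a = 35, b = 2, c = 0
log_b(a) = log_2(35) = 5.1293

Case 1: c = 0 < log_2(35) = 5.1293
T(n) = O(n^(log_2 35))

For T(n) = 35T(n/2) + O(n^0): log_2(35) = 5.1293. This is Case 1 of the Master Theorem (c < log_b(a), work dominated by leaves), giving O(n^(log_2 35)).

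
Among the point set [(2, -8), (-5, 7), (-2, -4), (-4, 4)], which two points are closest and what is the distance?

Computing all pairwise distances among 4 points:

d((2, -8), (-5, 7)) = 16.5529
d((2, -8), (-2, -4)) = 5.6569
d((2, -8), (-4, 4)) = 13.4164
d((-5, 7), (-2, -4)) = 11.4018
d((-5, 7), (-4, 4)) = 3.1623 <-- minimum
d((-2, -4), (-4, 4)) = 8.2462

Closest pair: (-5, 7) and (-4, 4) with distance 3.1623

The closest pair is (-5, 7) and (-4, 4) with Euclidean distance 3.1623. For 4 points, brute-force pairwise comparison is shown above. For large n, the divide-and-conquer algorithm (sort by x, recurse on halves, check the dividing strip) achieves O(n log n).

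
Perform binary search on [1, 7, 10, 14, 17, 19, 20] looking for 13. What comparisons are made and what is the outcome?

Binary search for 13 in [1, 7, 10, 14, 17, 19, 20]:

lo=0, hi=6, mid=3, arr[mid]=14 -> 14 > 13, search left half
lo=0, hi=2, mid=1, arr[mid]=7 -> 7 < 13, search right half
lo=2, hi=2, mid=2, arr[mid]=10 -> 10 < 13, search right half
lo=3 > hi=2, target 13 not found

Binary search determines that 13 is not in the array after 3 comparisons. The search space was exhausted without finding the target.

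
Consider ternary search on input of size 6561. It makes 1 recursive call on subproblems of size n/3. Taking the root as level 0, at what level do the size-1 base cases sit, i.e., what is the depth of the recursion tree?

For divide and conquer with division factor 3:

Problem sizes at each level:
Level 0: 6561
Level 1: 2187
Level 2: 729
Level 3: 243
Level 4: 81
Level 5: 27
Level 6: 9
Level 7: 3
Level 8: 1

The root is level 0 and the size-1 base case is level 8 (the tree spans levels 0 through 8, i.e. 9 levels counting the root), so the depth is the number of divisions: log_3(6561) = 8

The recursion tree depth is log_3(6561) = 8. At each level, the problem size is divided by 3, so it takes 8 divisions to reduce to a base case of size 1. The algorithm makes 1 recursive call at each level.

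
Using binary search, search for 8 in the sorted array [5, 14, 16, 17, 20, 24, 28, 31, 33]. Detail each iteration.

Binary search for 8 in [5, 14, 16, 17, 20, 24, 28, 31, 33]:

lo=0, hi=8, mid=4, arr[mid]=20 -> 20 > 8, search left half
lo=0, hi=3, mid=1, arr[mid]=14 -> 14 > 8, search left half
lo=0, hi=0, mid=0, arr[mid]=5 -> 5 < 8, search right half
lo=1 > hi=0, target 8 not found

Binary search determines that 8 is not in the array after 3 comparisons. The search space was exhausted without finding the target.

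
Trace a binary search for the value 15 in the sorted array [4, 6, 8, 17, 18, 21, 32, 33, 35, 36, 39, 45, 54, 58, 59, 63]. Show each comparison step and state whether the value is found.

Binary search for 15 in [4, 6, 8, 17, 18, 21, 32, 33, 35, 36, 39, 45, 54, 58, 59, 63]:

lo=0, hi=15, mid=7, arr[mid]=33 -> 33 > 15, search left half
lo=0, hi=6, mid=3, arr[mid]=17 -> 17 > 15, search left half
lo=0, hi=2, mid=1, arr[mid]=6 -> 6 < 15, search right half
lo=2, hi=2, mid=2, arr[mid]=8 -> 8 < 15, search right half
lo=3 > hi=2, target 15 not found

Binary search determines that 15 is not in the array after 4 comparisons. The search space was exhausted without finding the target.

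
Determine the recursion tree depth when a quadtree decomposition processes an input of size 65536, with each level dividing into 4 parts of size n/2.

For divide and conquer with division factor 2:

Problem sizes at each level:
Level 0: 65536
Level 1: 32768
Level 2: 16384
Level 3: 8192
Level 4: 4096
Level 5: 2048
Level 6: 1024
Level 7: 512
Level 8: 256
Level 9: 128
Level 10: 64
Level 11: 32
Level 12: 16
Level 13: 8
Level 14: 4
Level 15: 2
Level 16: 1

The root is level 0 and the size-1 base case is level 16 (the tree spans levels 0 through 16, i.e. 17 levels counting the root), so the depth is the number of divisions: log_2(65536) = 16

The recursion tree depth is log_2(65536) = 16. At each level, the problem size is divided by 2, so it takes 16 divisions to reduce to a base case of size 1. The algorithm makes 4 recursive calls at each level.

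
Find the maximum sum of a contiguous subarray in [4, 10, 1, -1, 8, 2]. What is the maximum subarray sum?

Using Kadane's algorithm on [4, 10, 1, -1, 8, 2]:

Scanning through the array:
Position 1 (value 10): max_ending_here = 14, max_so_far = 14
Position 2 (value 1): max_ending_here = 15, max_so_far = 15
Position 3 (value -1): max_ending_here = 14, max_so_far = 15
Position 4 (value 8): max_ending_here = 22, max_so_far = 22
Position 5 (value 2): max_ending_here = 24, max_so_far = 24

Maximum subarray: [4, 10, 1, -1, 8, 2]
Maximum sum: 24

The maximum subarray is [4, 10, 1, -1, 8, 2] with sum 24. This subarray runs from index 0 to index 5.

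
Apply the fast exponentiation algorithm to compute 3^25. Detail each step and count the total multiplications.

Computing 3^25 by squaring (build up from 3^1; each line after the first costs one multiplication):

3^1 = 3
3^2 = (3^1)^2 = 3^2 = 9
3^3 = 3 * 3^2 = 3 * 9 = 27
3^6 = (3^3)^2 = 27^2 = 729
3^12 = (3^6)^2 = 729^2 = 531441
3^24 = (3^12)^2 = 531441^2 = 282429536481
3^25 = 3 * 3^24 = 3 * 282429536481 = 847288609443

Result: 847288609443
Multiplications needed: 6 (6 lines after 3^1)

3^25 = 847288609443. Using exponentiation by squaring, this requires 6 multiplications. The key idea: if the exponent is even, square the half-power; if odd, multiply by the base once.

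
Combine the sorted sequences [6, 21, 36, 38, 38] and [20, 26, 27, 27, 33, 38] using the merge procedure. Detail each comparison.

Merging process:

Compare 6 vs 20: take 6 from left. Merged: [6]
Compare 21 vs 20: take 20 from right. Merged: [6, 20]
Compare 21 vs 26: take 21 from left. Merged: [6, 20, 21]
Compare 36 vs 26: take 26 from right. Merged: [6, 20, 21, 26]
Compare 36 vs 27: take 27 from right. Merged: [6, 20, 21, 26, 27]
Compare 36 vs 27: take 27 from right. Merged: [6, 20, 21, 26, 27, 27]
Compare 36 vs 33: take 33 from right. Merged: [6, 20, 21, 26, 27, 27, 33]
Compare 36 vs 38: take 36 from left. Merged: [6, 20, 21, 26, 27, 27, 33, 36]
Compare 38 vs 38: take 38 from left. Merged: [6, 20, 21, 26, 27, 27, 33, 36, 38]
Compare 38 vs 38: take 38 from left. Merged: [6, 20, 21, 26, 27, 27, 33, 36, 38, 38]
Append remaining from right: [38]. Merged: [6, 20, 21, 26, 27, 27, 33, 36, 38, 38, 38]

Final merged array: [6, 20, 21, 26, 27, 27, 33, 36, 38, 38, 38]
Total comparisons: 10

The merged array is [6, 20, 21, 26, 27, 27, 33, 36, 38, 38, 38], requiring 10 comparisons. The merge step runs in O(n) time where n is the total number of elements.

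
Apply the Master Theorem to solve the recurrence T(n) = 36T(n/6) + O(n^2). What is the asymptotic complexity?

Master Theorem for T(n) = 36T(n/6) + O(n^2):

a = 36, b = 6, c = 2
log_b(a) = log_6(36) = 2.0000

Case 2: c = 2 = log_6(36) = 2.0000
T(n) = O(n^2 log n) = O(n^2 log n)

For T(n) = 36T(n/6) + O(n^2): log_6(36) = 2.0000. This is Case 2 of the Master Theorem (c = log_b(a), equal work at all levels), giving O(n^2 log n).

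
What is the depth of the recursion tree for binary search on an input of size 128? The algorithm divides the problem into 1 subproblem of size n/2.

For divide and conquer with division factor 2:

Problem sizes at each level:
Level 0: 128
Level 1: 64
Level 2: 32
Level 3: 16
Level 4: 8
Level 5: 4
Level 6: 2
Level 7: 1

The root is level 0 and the size-1 base case is level 7 (the tree spans levels 0 through 7, i.e. 8 levels counting the root), so the depth is the number of divisions: log_2(128) = 7

The recursion tree depth is log_2(128) = 7. At each level, the problem size is divided by 2, so it takes 7 divisions to reduce to a base case of size 1. The algorithm makes 1 recursive call at each level.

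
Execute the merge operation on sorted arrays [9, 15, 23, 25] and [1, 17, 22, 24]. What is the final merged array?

Merging process:

Compare 9 vs 1: take 1 from right. Merged: [1]
Compare 9 vs 17: take 9 from left. Merged: [1, 9]
Compare 15 vs 17: take 15 from left. Merged: [1, 9, 15]
Compare 23 vs 17: take 17 from right. Merged: [1, 9, 15, 17]
Compare 23 vs 22: take 22 from right. Merged: [1, 9, 15, 17, 22]
Compare 23 vs 24: take 23 from left. Merged: [1, 9, 15, 17, 22, 23]
Compare 25 vs 24: take 24 from right. Merged: [1, 9, 15, 17, 22, 23, 24]
Append remaining from left: [25]. Merged: [1, 9, 15, 17, 22, 23, 24, 25]

Final merged array: [1, 9, 15, 17, 22, 23, 24, 25]
Total comparisons: 7

The merged array is [1, 9, 15, 17, 22, 23, 24, 25], requiring 7 comparisons. The merge step runs in O(n) time where n is the total number of elements.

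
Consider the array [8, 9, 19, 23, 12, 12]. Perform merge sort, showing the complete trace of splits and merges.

Merge sort trace:

Split: [8, 9, 19, 23, 12, 12] -> [8, 9, 19] and [23, 12, 12]
  Split: [8, 9, 19] -> [8] and [9, 19]
    Split: [9, 19] -> [9] and [19]
    Merge: [9] + [19] -> [9, 19]
  Merge: [8] + [9, 19] -> [8, 9, 19]
  Split: [23, 12, 12] -> [23] and [12, 12]
    Split: [12, 12] -> [12] and [12]
    Merge: [12] + [12] -> [12, 12]
  Merge: [23] + [12, 12] -> [12, 12, 23]
Merge: [8, 9, 19] + [12, 12, 23] -> [8, 9, 12, 12, 19, 23]

Final sorted array: [8, 9, 12, 12, 19, 23]

The merge sort proceeds by recursively splitting the array and merging sorted halves.
After all merges, the sorted array is [8, 9, 12, 12, 19, 23].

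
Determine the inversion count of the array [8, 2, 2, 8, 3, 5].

Finding inversions in [8, 2, 2, 8, 3, 5]:

(0, 1): arr[0]=8 > arr[1]=2
(0, 2): arr[0]=8 > arr[2]=2
(0, 4): arr[0]=8 > arr[4]=3
(0, 5): arr[0]=8 > arr[5]=5
(3, 4): arr[3]=8 > arr[4]=3
(3, 5): arr[3]=8 > arr[5]=5

Total inversions: 6

The array has 6 inversion(s): (0,1), (0,2), (0,4), (0,5), (3,4), (3,5). Each pair (i,j) satisfies i < j and arr[i] > arr[j].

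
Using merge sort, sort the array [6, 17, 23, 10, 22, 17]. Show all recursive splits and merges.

Merge sort trace:

Split: [6, 17, 23, 10, 22, 17] -> [6, 17, 23] and [10, 22, 17]
  Split: [6, 17, 23] -> [6] and [17, 23]
    Split: [17, 23] -> [17] and [23]
    Merge: [17] + [23] -> [17, 23]
  Merge: [6] + [17, 23] -> [6, 17, 23]
  Split: [10, 22, 17] -> [10] and [22, 17]
    Split: [22, 17] -> [22] and [17]
    Merge: [22] + [17] -> [17, 22]
  Merge: [10] + [17, 22] -> [10, 17, 22]
Merge: [6, 17, 23] + [10, 17, 22] -> [6, 10, 17, 17, 22, 23]

Final sorted array: [6, 10, 17, 17, 22, 23]

The merge sort proceeds by recursively splitting the array and merging sorted halves.
After all merges, the sorted array is [6, 10, 17, 17, 22, 23].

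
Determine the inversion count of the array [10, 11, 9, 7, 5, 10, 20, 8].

Finding inversions in [10, 11, 9, 7, 5, 10, 20, 8]:

(0, 2): arr[0]=10 > arr[2]=9
(0, 3): arr[0]=10 > arr[3]=7
(0, 4): arr[0]=10 > arr[4]=5
(0, 7): arr[0]=10 > arr[7]=8
(1, 2): arr[1]=11 > arr[2]=9
(1, 3): arr[1]=11 > arr[3]=7
(1, 4): arr[1]=11 > arr[4]=5
(1, 5): arr[1]=11 > arr[5]=10
(1, 7): arr[1]=11 > arr[7]=8
(2, 3): arr[2]=9 > arr[3]=7
(2, 4): arr[2]=9 > arr[4]=5
(2, 7): arr[2]=9 > arr[7]=8
(3, 4): arr[3]=7 > arr[4]=5
(5, 7): arr[5]=10 > arr[7]=8
(6, 7): arr[6]=20 > arr[7]=8

Total inversions: 15

The array has 15 inversion(s): (0,2), (0,3), (0,4), (0,7), (1,2), (1,3), (1,4), (1,5), (1,7), (2,3), (2,4), (2,7), (3,4), (5,7), (6,7). Each pair (i,j) satisfies i < j and arr[i] > arr[j].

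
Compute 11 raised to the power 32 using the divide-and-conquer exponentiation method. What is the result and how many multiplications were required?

Computing 11^32 by squaring (build up from 11^1; each line after the first costs one multiplication):

11^1 = 11
11^2 = (11^1)^2 = 11^2 = 121
11^4 = (11^2)^2 = 121^2 = 14641
11^8 = (11^4)^2 = 14641^2 = 214358881
11^16 = (11^8)^2 = 214358881^2 = 45949729863572161
11^32 = (11^16)^2 = 45949729863572161^2 = 2111377674535255285545615254209921

Result: 2111377674535255285545615254209921
Multiplications needed: 5 (5 lines after 11^1)

11^32 = 2111377674535255285545615254209921. Using exponentiation by squaring, this requires 5 multiplications. The key idea: if the exponent is even, square the half-power; if odd, multiply by the base once.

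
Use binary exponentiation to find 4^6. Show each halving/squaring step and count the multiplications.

Computing 4^6 by squaring (build up from 4^1; each line after the first costs one multiplication):

4^1 = 4
4^2 = (4^1)^2 = 4^2 = 16
4^3 = 4 * 4^2 = 4 * 16 = 64
4^6 = (4^3)^2 = 64^2 = 4096

Result: 4096
Multiplications needed: 3 (3 lines after 4^1)

4^6 = 4096. Using exponentiation by squaring, this requires 3 multiplications. The key idea: if the exponent is even, square the half-power; if odd, multiply by the base once.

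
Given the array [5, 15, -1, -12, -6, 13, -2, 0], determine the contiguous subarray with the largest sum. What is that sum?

Using Kadane's algorithm on [5, 15, -1, -12, -6, 13, -2, 0]:

Scanning through the array:
Position 1 (value 15): max_ending_here = 20, max_so_far = 20
Position 2 (value -1): max_ending_here = 19, max_so_far = 20
Position 3 (value -12): max_ending_here = 7, max_so_far = 20
Position 4 (value -6): max_ending_here = 1, max_so_far = 20
Position 5 (value 13): max_ending_here = 14, max_so_far = 20
Position 6 (value -2): max_ending_here = 12, max_so_far = 20
Position 7 (value 0): max_ending_here = 12, max_so_far = 20

Maximum subarray: [5, 15]
Maximum sum: 20

The maximum subarray is [5, 15] with sum 20. This subarray runs from index 0 to index 1.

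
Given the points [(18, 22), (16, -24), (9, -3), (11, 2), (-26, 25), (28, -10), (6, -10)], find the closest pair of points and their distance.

Computing all pairwise distances among 7 points:

d((18, 22), (16, -24)) = 46.0435
d((18, 22), (9, -3)) = 26.5707
d((18, 22), (11, 2)) = 21.1896
d((18, 22), (-26, 25)) = 44.1022
d((18, 22), (28, -10)) = 33.5261
d((18, 22), (6, -10)) = 34.176
d((16, -24), (9, -3)) = 22.1359
d((16, -24), (11, 2)) = 26.4764
d((16, -24), (-26, 25)) = 64.5368
d((16, -24), (28, -10)) = 18.4391
d((16, -24), (6, -10)) = 17.2047
d((9, -3), (11, 2)) = 5.3852 <-- minimum
d((9, -3), (-26, 25)) = 44.8219
d((9, -3), (28, -10)) = 20.2485
d((9, -3), (6, -10)) = 7.6158
d((11, 2), (-26, 25)) = 43.566
d((11, 2), (28, -10)) = 20.8087
d((11, 2), (6, -10)) = 13.0
d((-26, 25), (28, -10)) = 64.3506
d((-26, 25), (6, -10)) = 47.4236
d((28, -10), (6, -10)) = 22.0

Closest pair: (9, -3) and (11, 2) with distance 5.3852

The closest pair is (9, -3) and (11, 2) with Euclidean distance 5.3852. For 7 points, brute-force pairwise comparison is shown above. For large n, the divide-and-conquer algorithm (sort by x, recurse on halves, check the dividing strip) achieves O(n log n).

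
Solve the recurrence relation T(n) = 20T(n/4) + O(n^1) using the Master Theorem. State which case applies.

Master Theorem for T(n) = 20T(n/4) + O(n^1):

a = 20, b = 4, c = 1
log_b(a) = log_4(20) = 2.1610

Case 1: c = 1 < log_4(20) = 2.1610
T(n) = O(n^(log_4 20))

For T(n) = 20T(n/4) + O(n^1): log_4(20) = 2.1610. This is Case 1 of the Master Theorem (c < log_b(a), work dominated by leaves), giving O(n^(log_4 20)).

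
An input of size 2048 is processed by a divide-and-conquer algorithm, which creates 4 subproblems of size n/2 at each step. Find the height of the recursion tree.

For divide and conquer with division factor 2:

Problem sizes at each level:
Level 0: 2048
Level 1: 1024
Level 2: 512
Level 3: 256
Level 4: 128
Level 5: 64
Level 6: 32
Level 7: 16
Level 8: 8
Level 9: 4
Level 10: 2
Level 11: 1

The root is level 0 and the size-1 base case is level 11 (the tree spans levels 0 through 11, i.e. 12 levels counting the root), so the depth is the number of divisions: log_2(2048) = 11

The recursion tree depth is log_2(2048) = 11. At each level, the problem size is divided by 2, so it takes 11 divisions to reduce to a base case of size 1. The algorithm makes 4 recursive calls at each level.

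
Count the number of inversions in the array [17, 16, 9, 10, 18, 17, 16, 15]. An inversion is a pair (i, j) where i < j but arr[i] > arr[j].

Finding inversions in [17, 16, 9, 10, 18, 17, 16, 15]:

(0, 1): arr[0]=17 > arr[1]=16
(0, 2): arr[0]=17 > arr[2]=9
(0, 3): arr[0]=17 > arr[3]=10
(0, 6): arr[0]=17 > arr[6]=16
(0, 7): arr[0]=17 > arr[7]=15
(1, 2): arr[1]=16 > arr[2]=9
(1, 3): arr[1]=16 > arr[3]=10
(1, 7): arr[1]=16 > arr[7]=15
(4, 5): arr[4]=18 > arr[5]=17
(4, 6): arr[4]=18 > arr[6]=16
(4, 7): arr[4]=18 > arr[7]=15
(5, 6): arr[5]=17 > arr[6]=16
(5, 7): arr[5]=17 > arr[7]=15
(6, 7): arr[6]=16 > arr[7]=15

Total inversions: 14

The array has 14 inversion(s): (0,1), (0,2), (0,3), (0,6), (0,7), (1,2), (1,3), (1,7), (4,5), (4,6), (4,7), (5,6), (5,7), (6,7). Each pair (i,j) satisfies i < j and arr[i] > arr[j].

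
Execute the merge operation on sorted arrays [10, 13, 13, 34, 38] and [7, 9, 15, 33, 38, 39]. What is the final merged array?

Merging process:

Compare 10 vs 7: take 7 from right. Merged: [7]
Compare 10 vs 9: take 9 from right. Merged: [7, 9]
Compare 10 vs 15: take 10 from left. Merged: [7, 9, 10]
Compare 13 vs 15: take 13 from left. Merged: [7, 9, 10, 13]
Compare 13 vs 15: take 13 from left. Merged: [7, 9, 10, 13, 13]
Compare 34 vs 15: take 15 from right. Merged: [7, 9, 10, 13, 13, 15]
Compare 34 vs 33: take 33 from right. Merged: [7, 9, 10, 13, 13, 15, 33]
Compare 34 vs 38: take 34 from left. Merged: [7, 9, 10, 13, 13, 15, 33, 34]
Compare 38 vs 38: take 38 from left. Merged: [7, 9, 10, 13, 13, 15, 33, 34, 38]
Append remaining from right: [38, 39]. Merged: [7, 9, 10, 13, 13, 15, 33, 34, 38, 38, 39]

Final merged array: [7, 9, 10, 13, 13, 15, 33, 34, 38, 38, 39]
Total comparisons: 9

The merged array is [7, 9, 10, 13, 13, 15, 33, 34, 38, 38, 39], requiring 9 comparisons. The merge step runs in O(n) time where n is the total number of elements.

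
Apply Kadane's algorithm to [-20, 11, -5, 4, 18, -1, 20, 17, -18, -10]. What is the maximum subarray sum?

Using Kadane's algorithm on [-20, 11, -5, 4, 18, -1, 20, 17, -18, -10]:

Scanning through the array:
Position 1 (value 11): max_ending_here = 11, max_so_far = 11
Position 2 (value -5): max_ending_here = 6, max_so_far = 11
Position 3 (value 4): max_ending_here = 10, max_so_far = 11
Position 4 (value 18): max_ending_here = 28, max_so_far = 28
Position 5 (value -1): max_ending_here = 27, max_so_far = 28
Position 6 (value 20): max_ending_here = 47, max_so_far = 47
Position 7 (value 17): max_ending_here = 64, max_so_far = 64
Position 8 (value -18): max_ending_here = 46, max_so_far = 64
Position 9 (value -10): max_ending_here = 36, max_so_far = 64

Maximum subarray: [11, -5, 4, 18, -1, 20, 17]
Maximum sum: 64

The maximum subarray is [11, -5, 4, 18, -1, 20, 17] with sum 64. This subarray runs from index 1 to index 7.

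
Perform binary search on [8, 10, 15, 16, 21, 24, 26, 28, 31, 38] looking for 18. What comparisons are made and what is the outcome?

Binary search for 18 in [8, 10, 15, 16, 21, 24, 26, 28, 31, 38]:

lo=0, hi=9, mid=4, arr[mid]=21 -> 21 > 18, search left half
lo=0, hi=3, mid=1, arr[mid]=10 -> 10 < 18, search right half
lo=2, hi=3, mid=2, arr[mid]=15 -> 15 < 18, search right half
lo=3, hi=3, mid=3, arr[mid]=16 -> 16 < 18, search right half
lo=4 > hi=3, target 18 not found

Binary search determines that 18 is not in the array after 4 comparisons. The search space was exhausted without finding the target.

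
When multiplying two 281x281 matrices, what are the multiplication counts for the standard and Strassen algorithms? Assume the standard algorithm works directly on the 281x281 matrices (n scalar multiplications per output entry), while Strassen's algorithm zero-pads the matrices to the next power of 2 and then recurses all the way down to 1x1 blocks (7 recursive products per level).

Matrix multiplication for 281x281 matrices:

Strassen's algorithm requires power-of-2 dimensions. Pad 281x281 to 512x512 (next power of 2).

Standard algorithm: 281^3 = 22188041 multiplications
Strassen's algorithm: 7^(log2(512)) = 7^9 = 40353607 multiplications
Difference: 22188041 - 40353607 = -18165566 (Strassen uses MORE here due to padding overhead — for small or just-over-power-of-2 n, padding can outweigh the per-level savings)

Standard: 22188041 multiplications (281^3). Strassen: 40353607 multiplications (7^9, after padding to 512x512). Strassen reduces 8 recursive multiplications to 7 at each level.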